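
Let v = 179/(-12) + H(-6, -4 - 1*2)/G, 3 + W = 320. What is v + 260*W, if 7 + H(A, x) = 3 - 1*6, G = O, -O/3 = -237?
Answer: 234360017/2844 ≈ 82405.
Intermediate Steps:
O = 711 (O = -3*(-237) = 711)
G = 711
W = 317 (W = -3 + 320 = 317)
H(A, x) = -10 (H(A, x) = -7 + (3 - 1*6) = -7 + (3 - 6) = -7 - 3 = -10)
v = -42463/2844 (v = 179/(-12) - 10/711 = 179*(-1/12) - 10*1/711 = -179/12 - 10/711 = -42463/2844 ≈ -14.931)
v + 260*W = -42463/2844 + 260*317 = -42463/2844 + 82420 = 234360017/2844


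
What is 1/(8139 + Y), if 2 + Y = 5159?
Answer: 1/13296 ≈ 7.5211e-5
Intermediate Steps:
Y = 5157 (Y = -2 + 5159 = 5157)
1/(8139 + Y) = 1/(8139 + 5157) = 1/13296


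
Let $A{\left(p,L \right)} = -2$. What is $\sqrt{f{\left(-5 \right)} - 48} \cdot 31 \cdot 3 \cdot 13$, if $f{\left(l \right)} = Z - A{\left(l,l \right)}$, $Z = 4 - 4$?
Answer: $1209 i \sqrt{46} \approx 8199.8 i$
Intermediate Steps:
$Z = 0$ ($Z = 4 - 4 = 0$)
$f{\left(l \right)} = 2$ ($f{\left(l \right)} = 0 - -2 = 0 + 2 = 2$)
$\sqrt{f{\left(-5 \right)} - 48} \cdot 31 \cdot 3 \cdot 13 = \sqrt{2 - 48} \cdot 31 \cdot 3 \cdot 13 = \sqrt{-46} \cdot 93 \cdot 13 = i \sqrt{46} \cdot 93 \cdot 13 = 93 i \sqrt{46} \cdot 13 = 1209 i \sqrt{46}$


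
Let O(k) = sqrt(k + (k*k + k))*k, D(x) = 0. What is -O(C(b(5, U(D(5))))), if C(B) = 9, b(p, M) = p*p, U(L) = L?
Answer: -27*sqrt(11) ≈ -89.549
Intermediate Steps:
b(p, M) = p**2
O(k) = k*sqrt(k**2 + 2*k) (O(k) = sqrt(k + (k**2 + k))*k = sqrt(k + (k + k**2))*k = sqrt(k**2 + 2*k)*k = k*sqrt(k**2 + 2*k))
-O(C(b(5, U(D(5))))) = -9*sqrt(9*(2 + 9)) = -9*sqrt(9*11) = -9*sqrt(99) = -9*3*sqrt(11) = -27*sqrt(11)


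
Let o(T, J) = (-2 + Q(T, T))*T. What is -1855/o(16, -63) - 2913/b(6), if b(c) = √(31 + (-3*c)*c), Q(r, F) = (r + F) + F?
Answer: -1855/736 + 2913*I*√77/77 ≈ -2.5204 + 331.97*I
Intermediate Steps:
Q(r, F) = r + 2*F (Q(r, F) = (F + r) + F = r + 2*F)
b(c) = √(31 - 3*c²)
o(T, J) = T*(-2 + 3*T) (o(T, J) = (-2 + (T + 2*T))*T = (-2 + 3*T)*T = T*(-2 + 3*T))
-1855/o(16, -63) - 2913/b(6) = -1855*1/(16*(-2 + 3*16)) - 2913/√(31 - 3*6²) = -1855*1/(16*(-2 + 48)) - 2913/√(31 - 3*36) = -1855/(16*46) - 2913/√(31 - 108) = -1855/736 - 2913*(-I*√77/77) = -1855*1/736 - 2913*(-I*√77/77) = -1855/736 - (-2913)*I*√77/77 = -1855/736 + 2913*I*√77/77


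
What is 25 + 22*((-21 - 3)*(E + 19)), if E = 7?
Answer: -13703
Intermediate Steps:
25 + 22*((-21 - 3)*(E + 19)) = 25 + 22*((-21 - 3)*(7 + 19)) = 25 + 22*(-24*26) = 25 + 22*(-624) = 25 - 13728 = -13703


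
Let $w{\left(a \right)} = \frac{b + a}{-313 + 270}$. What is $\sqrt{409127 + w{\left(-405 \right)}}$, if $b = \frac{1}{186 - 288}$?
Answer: $\frac{\sqrt{7870555652538}}{4386} \approx 639.64$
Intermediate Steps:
$b = - \frac{1}{102}$ ($b = \frac{1}{-102} = - \frac{1}{102} \approx -0.0098039$)
$w{\left(a \right)} = \frac{1}{4386} - \frac{a}{43}$ ($w{\left(a \right)} = \frac{- \frac{1}{102} + a}{-313 + 270} = \frac{- \frac{1}{102} + a}{-43} = \left(- \frac{1}{102} + a\right) \left(- \frac{1}{43}\right) = \frac{1}{4386} - \frac{a}{43}$)
$\sqrt{409127 + w{\left(-405 \right)}} = \sqrt{409127 + \left(\frac{1}{4386} - - \frac{405}{43}\right)} = \sqrt{409127 + \left(\frac{1}{4386} + \frac{405}{43}\right)} = \sqrt{409127 + \frac{41311}{4386}} = \sqrt{\frac{1794472333}{4386}} = \frac{\sqrt{7870555652538}}{4386}$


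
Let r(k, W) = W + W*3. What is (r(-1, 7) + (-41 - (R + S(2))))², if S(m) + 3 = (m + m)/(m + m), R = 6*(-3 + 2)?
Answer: 25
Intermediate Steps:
R = -6 (R = 6*(-1) = -6)
S(m) = -2 (S(m) = -3 + (m + m)/(m + m) = -3 + (2*m)/((2*m)) = -3 + (2*m)*(1/(2*m)) = -3 + 1 = -2)
r(k, W) = 4*W (r(k, W) = W + 3*W = 4*W)
(r(-1, 7) + (-41 - (R + S(2))))² = (4*7 + (-41 - (-6 - 2)))² = (28 + (-41 - 1*(-8)))² = (28 + (-41 + 8))² = (28 - 33)² = (-5)² = 25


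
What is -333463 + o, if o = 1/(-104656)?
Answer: -34898903729/104656 ≈ -3.3346e+5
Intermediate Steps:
o = -1/104656 ≈ -9.5551e-6
-333463 + o = -333463 - 1/104656 = -34898903729/104656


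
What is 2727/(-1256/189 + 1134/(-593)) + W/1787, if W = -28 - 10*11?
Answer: -546300280965/1713972458 ≈ -318.73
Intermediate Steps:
W = -138 (W = -28 - 110 = -138)
2727/(-1256/189 + 1134/(-593)) + W/1787 = 2727/(-1256/189 + 1134/(-593)) - 138/1787 = 2727/(-1256*1/189 + 1134*(-1/593)) - 138*1/1787 = 2727/(-1256/189 - 1134/593) - 138/1787 = 2727/(-959134/112077) - 138/1787 = 2727*(-112077/959134) - 138/1787 = -305633979/959134 - 138/1787 = -546300280965/1713972458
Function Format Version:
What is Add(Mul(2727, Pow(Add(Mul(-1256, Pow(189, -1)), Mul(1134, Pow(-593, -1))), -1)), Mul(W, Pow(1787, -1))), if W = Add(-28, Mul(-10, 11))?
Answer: Rational(-546300280965, 1713972458) ≈ -318.73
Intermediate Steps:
W = -138 (W = Add(-28, -110) = -138)
Add(Mul(2727, Pow(Add(Mul(-1256, Pow(189, -1)), Mul(1134, Pow(-593, -1))), -1)), Mul(W, Pow(1787, -1))) = Add(Mul(2727, Pow(Add(Mul(-1256, Pow(189, -1)), Mul(1134, Pow(-593, -1))), -1)), Mul(-138, Pow(1787, -1))) = Add(Mul(2727, Pow(Add(Mul(-1256, Rational(1, 189)), Mul(1134, Rational(-1, 593))), -1)), Mul(-138, Rational(1, 1787))) = Add(Mul(2727, Pow(Add(Rational(-1256, 189), Rational(-1134, 593)), -1)), Rational(-138, 1787)) = Add(Mul(2727, Pow(Rational(-959134, 112077), -1)), Rational(-138, 1787)) = Add(Mul(2727, Rational(-112077, 959134)), Rational(-138, 1787)) = Add(Rational(-305633979, 959134), Rational(-138, 1787)) = Rational(-546300280965, 1713972458)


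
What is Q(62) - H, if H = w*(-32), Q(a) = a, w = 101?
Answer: 3294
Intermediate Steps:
H = -3232 (H = 101*(-32) = -3232)
Q(62) - H = 62 - 1*(-3232) = 62 + 3232 = 3294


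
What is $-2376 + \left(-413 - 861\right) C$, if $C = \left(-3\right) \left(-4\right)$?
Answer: $-17664$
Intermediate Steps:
$C = 12$
$-2376 + \left(-413 - 861\right) C = -2376 + \left(-413 - 861\right) 12 = -2376 - 15288 = -17664$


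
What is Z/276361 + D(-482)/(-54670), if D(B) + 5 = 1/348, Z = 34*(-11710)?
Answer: -7574196610621/5257812242760 ≈ -1.4406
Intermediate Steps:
Z = -398140
D(B) = -1739/348 (D(B) = -5 + 1/348 = -1739/348)
Z/276361 + D(-482)/(-54670) = -398140/276361 - 1739/348/(-54670) = -398140*1/276361 - 1739/348*(-1/54670) = -398140/276361 + 1739/19025160 = -7574196610621/5257812242760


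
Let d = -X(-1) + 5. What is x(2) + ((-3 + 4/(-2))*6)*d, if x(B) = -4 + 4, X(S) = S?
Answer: -180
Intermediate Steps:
d = 6 (d = -1*(-1) + 5 = 1 + 5 = 6)
x(B) = 0
x(2) + ((-3 + 4/(-2))*6)*d = 0 + ((-3 + 4/(-2))*6)*6 = 0 + ((-3 + 4*(-½))*6)*6 = 0 + ((-3 - 2)*6)*6 = 0 - 5*6*6 = 0 - 30*6 = 0 - 180 = -180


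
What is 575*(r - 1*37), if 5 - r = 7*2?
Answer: -26450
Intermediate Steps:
r = -9 (r = 5 - 7*2 = 5 - 1*14 = 5 - 14 = -9)
575*(r - 1*37) = 575*(-9 - 1*37) = 575*(-9 - 37) = 575*(-46) = -26450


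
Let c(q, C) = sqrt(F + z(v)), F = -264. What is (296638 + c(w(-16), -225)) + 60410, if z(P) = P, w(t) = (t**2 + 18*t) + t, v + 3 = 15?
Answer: 357048 + 6*I*sqrt(7) ≈ 3.5705e+5 + 15.875*I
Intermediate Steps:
v = 12 (v = -3 + 15 = 12)
w(t) = t**2 + 19*t
c(q, C) = 6*I*sqrt(7) (c(q, C) = sqrt(-264 + 12) = sqrt(-252) = 6*I*sqrt(7))
(296638 + c(w(-16), -225)) + 60410 = (296638 + 6*I*sqrt(7)) + 60410 = 357048 + 6*I*sqrt(7)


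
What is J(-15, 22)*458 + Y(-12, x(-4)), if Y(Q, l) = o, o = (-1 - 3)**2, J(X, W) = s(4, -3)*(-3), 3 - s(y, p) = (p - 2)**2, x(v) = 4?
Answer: 30244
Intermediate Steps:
s(y, p) = 3 - (-2 + p)**2 (s(y, p) = 3 - (p - 2)**2 = 3 - (-2 + p)**2)
J(X, W) = 66 (J(X, W) = (3 - (-2 - 3)**2)*(-3) = (3 - 1*(-5)**2)*(-3) = (3 - 1*25)*(-3) = (3 - 25)*(-3) = -22*(-3) = 66)
o = 16 (o = (-4)**2 = 16)
Y(Q, l) = 16
J(-15, 22)*458 + Y(-12, x(-4)) = 66*458 + 16 = 30228 + 16 = 30244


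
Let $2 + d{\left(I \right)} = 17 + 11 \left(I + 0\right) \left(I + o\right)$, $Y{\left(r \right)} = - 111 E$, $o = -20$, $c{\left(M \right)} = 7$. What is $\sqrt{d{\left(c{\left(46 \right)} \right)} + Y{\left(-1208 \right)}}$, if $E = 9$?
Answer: $i \sqrt{1985} \approx 44.553 i$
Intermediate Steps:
$Y{\left(r \right)} = -999$ ($Y{\left(r \right)} = \left(-111\right) 9 = -999$)
$d{\left(I \right)} = 15 + 11 I \left(-20 + I\right)$ ($d{\left(I \right)} = -2 + \left(17 + 11 \left(I + 0\right) \left(I - 20\right)\right) = -2 + \left(17 + 11 I \left(-20 + I\right)\right) = 15 + 11 I \left(-20 + I\right)$)
$\sqrt{d{\left(c{\left(46 \right)} \right)} + Y{\left(-1208 \right)}} = \sqrt{\left(15 - 1540 + 11 \cdot 7^{2}\right) - 999} = \sqrt{\left(15 - 1540 + 11 \cdot 49\right) - 999} = \sqrt{\left(15 - 1540 + 539\right) - 999} = \sqrt{-986 - 999} = \sqrt{-1985} = i \sqrt{1985}$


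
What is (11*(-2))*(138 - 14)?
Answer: -2728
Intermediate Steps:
(11*(-2))*(138 - 14) = -22*124 = -2728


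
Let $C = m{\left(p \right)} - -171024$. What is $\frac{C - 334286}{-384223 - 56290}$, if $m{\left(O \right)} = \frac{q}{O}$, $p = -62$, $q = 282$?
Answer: $\frac{5061263}{13655903} \approx 0.37063$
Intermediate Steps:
$m{\left(O \right)} = \frac{282}{O}$
$C = \frac{5301603}{31}$ ($C = \frac{282}{-62} - -171024 = 282 \left(- \frac{1}{62}\right) + 171024 = - \frac{141}{31} + 171024 = \frac{5301603}{31} \approx 1.7102 \cdot 10^{5}$)
$\frac{C - 334286}{-384223 - 56290} = \frac{\frac{5301603}{31} - 334286}{-384223 - 56290} = - \frac{5061263}{31 \left(-440513\right)} = \left(- \frac{5061263}{31}\right) \left(- \frac{1}{440513}\right) = \frac{5061263}{13655903}$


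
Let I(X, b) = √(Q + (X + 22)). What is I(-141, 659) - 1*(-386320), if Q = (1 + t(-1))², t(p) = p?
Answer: 386320 + I*√119 ≈ 3.8632e+5 + 10.909*I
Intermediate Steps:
Q = 0 (Q = (1 - 1)² = 0² = 0)
I(X, b) = √(22 + X) (I(X, b) = √(0 + (X + 22)) = √(0 + (22 + X)) = √(22 + X))
I(-141, 659) - 1*(-386320) = √(22 - 141) - 1*(-386320) = √(-119) + 386320 = I*√119 + 386320 = 386320 + I*√119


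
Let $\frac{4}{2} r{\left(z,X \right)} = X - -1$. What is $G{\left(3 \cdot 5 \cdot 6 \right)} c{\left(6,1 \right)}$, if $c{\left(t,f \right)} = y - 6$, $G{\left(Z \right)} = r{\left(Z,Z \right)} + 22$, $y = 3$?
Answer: $- \frac{405}{2} \approx -202.5$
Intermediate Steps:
$r{\left(z,X \right)} = \frac{1}{2} + \frac{X}{2}$ ($r{\left(z,X \right)} = \frac{X - -1}{2} = \frac{X + 1}{2} = \frac{1 + X}{2} = \frac{1}{2} + \frac{X}{2}$)
$G{\left(Z \right)} = \frac{45}{2} + \frac{Z}{2}$ ($G{\left(Z \right)} = \left(\frac{1}{2} + \frac{Z}{2}\right) + 22 = \frac{45}{2} + \frac{Z}{2}$)
$c{\left(t,f \right)} = -3$ ($c{\left(t,f \right)} = 3 - 6 = -3$)
$G{\left(3 \cdot 5 \cdot 6 \right)} c{\left(6,1 \right)} = \left(\frac{45}{2} + \frac{3 \cdot 5 \cdot 6}{2}\right) \left(-3\right) = \left(\frac{45}{2} + \frac{15 \cdot 6}{2}\right) \left(-3\right) = \left(\frac{45}{2} + \frac{1}{2} \cdot 90\right) \left(-3\right) = \left(\frac{45}{2} + 45\right) \left(-3\right) = \frac{135}{2} \left(-3\right) = - \frac{405}{2}$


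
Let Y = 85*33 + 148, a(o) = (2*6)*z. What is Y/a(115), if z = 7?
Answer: 2953/84 ≈ 35.155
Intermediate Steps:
a(o) = 84 (a(o) = (2*6)*7 = 12*7 = 84)
Y = 2953 (Y = 2805 + 148 = 2953)
Y/a(115) = 2953/84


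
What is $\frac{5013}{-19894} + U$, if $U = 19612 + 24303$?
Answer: $\frac{873639997}{19894} \approx 43915.0$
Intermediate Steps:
$U = 43915$
$\frac{5013}{-19894} + U = \frac{5013}{-19894} + 43915 = 5013 \left(- \frac{1}{19894}\right) + 43915 = - \frac{5013}{19894} + 43915 = \frac{873639997}{19894}$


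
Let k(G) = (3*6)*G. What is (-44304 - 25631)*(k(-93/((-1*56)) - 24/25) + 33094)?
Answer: -324143535823/140 ≈ -2.3153e+9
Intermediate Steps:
k(G) = 18*G
(-44304 - 25631)*(k(-93/((-1*56)) - 24/25) + 33094) = (-44304 - 25631)*(18*(-93/((-1*56)) - 24/25) + 33094) = -69935*(18*(-93/(-56) - 24*1/25) + 33094) = -69935*(18*(-93*(-1/56) - 24/25) + 33094) = -69935*(18*(93/56 - 24/25) + 33094) = -69935*(18*(981/1400) + 33094) = -69935*(8829/700 + 33094) = -69935*23174629/700 = -324143535823/140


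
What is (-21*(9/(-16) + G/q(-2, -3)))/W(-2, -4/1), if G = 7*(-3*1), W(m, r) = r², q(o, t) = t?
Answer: -2163/256 ≈ -8.4492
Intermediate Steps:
G = -21 (G = 7*(-3) = -21)
(-21*(9/(-16) + G/q(-2, -3)))/W(-2, -4/1) = (-21*(9/(-16) - 21/(-3)))/((-4/1)²) = (-21*(9*(-1/16) - 21*(-⅓)))/((-4*1)²) = (-21*(-9/16 + 7))/((-4)²) = -21*103/16/16 = -2163/16*1/16 = -2163/256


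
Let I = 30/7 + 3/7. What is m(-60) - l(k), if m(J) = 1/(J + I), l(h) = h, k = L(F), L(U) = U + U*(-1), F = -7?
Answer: -7/387 ≈ -0.018088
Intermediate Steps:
L(U) = 0 (L(U) = U - U = 0)
I = 33/7 (I = 30*(⅐) + 3*(⅐) = 30/7 + 3/7 = 33/7 ≈ 4.7143)
k = 0
m(J) = 1/(33/7 + J) (m(J) = 1/(J + 33/7) = 1/(33/7 + J))
m(-60) - l(k) = 7/(33 + 7*(-60)) - 1*0 = 7/(33 - 420) + 0 = 7/(-387) + 0 = 7*(-1/387) + 0 = -7/387 + 0 = -7/387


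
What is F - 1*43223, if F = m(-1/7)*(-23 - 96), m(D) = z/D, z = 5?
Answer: -39058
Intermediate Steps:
m(D) = 5/D
F = 4165 (F = (5/((-1/7)))*(-23 - 96) = (5/((-1*1/7)))*(-119) = (5/(-1/7))*(-119) = (5*(-7))*(-119) = -35*(-119) = 4165)
F - 1*43223 = 4165 - 1*43223 = 4165 - 43223 = -39058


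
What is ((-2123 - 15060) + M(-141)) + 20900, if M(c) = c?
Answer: 3576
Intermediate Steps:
((-2123 - 15060) + M(-141)) + 20900 = ((-2123 - 15060) - 141) + 20900 = (-17183 - 141) + 20900 = -17324 + 20900 = 3576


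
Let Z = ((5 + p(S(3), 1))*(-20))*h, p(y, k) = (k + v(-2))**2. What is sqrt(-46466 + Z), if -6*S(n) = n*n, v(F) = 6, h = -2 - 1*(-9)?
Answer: I*sqrt(54026) ≈ 232.44*I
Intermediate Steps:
h = 7 (h = -2 + 9 = 7)
S(n) = -n**2/6 (S(n) = -n*n/6 = -n**2/6)
p(y, k) = (6 + k)**2 (p(y, k) = (k + 6)**2 = (6 + k)**2)
Z = -7560 (Z = ((5 + (6 + 1)**2)*(-20))*7 = ((5 + 7**2)*(-20))*7 = ((5 + 49)*(-20))*7 = (54*(-20))*7 = -1080*7 = -7560)
sqrt(-46466 + Z) = sqrt(-46466 - 7560) = sqrt(-54026) = I*sqrt(54026)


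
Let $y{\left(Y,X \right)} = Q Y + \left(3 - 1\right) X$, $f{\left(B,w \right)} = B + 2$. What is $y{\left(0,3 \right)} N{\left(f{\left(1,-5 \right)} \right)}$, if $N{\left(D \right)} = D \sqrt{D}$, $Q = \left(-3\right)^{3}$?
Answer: $18 \sqrt{3} \approx 31.177$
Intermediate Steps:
$f{\left(B,w \right)} = 2 + B$
$Q = -27$
$y{\left(Y,X \right)} = - 27 Y + 2 X$ ($y{\left(Y,X \right)} = - 27 Y + \left(3 - 1\right) X = - 27 Y + 2 X$)
$N{\left(D \right)} = D^{\frac{3}{2}}$
$y{\left(0,3 \right)} N{\left(f{\left(1,-5 \right)} \right)} = \left(\left(-27\right) 0 + 2 \cdot 3\right) \left(2 + 1\right)^{\frac{3}{2}} = \left(0 + 6\right) 3^{\frac{3}{2}} = 6 \cdot 3 \sqrt{3} = 18 \sqrt{3}$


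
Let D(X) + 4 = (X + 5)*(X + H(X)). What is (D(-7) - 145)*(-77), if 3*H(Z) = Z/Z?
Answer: 31339/3 ≈ 10446.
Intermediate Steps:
H(Z) = ⅓ (H(Z) = (Z/Z)/3 = (⅓)*1 = ⅓)
D(X) = -4 + (5 + X)*(⅓ + X) (D(X) = -4 + (X + 5)*(X + ⅓) = -4 + (5 + X)*(⅓ + X))
(D(-7) - 145)*(-77) = ((-7/3 + (-7)² + (16/3)*(-7)) - 145)*(-77) = ((-7/3 + 49 - 112/3) - 145)*(-77) = (28/3 - 145)*(-77) = -407/3*(-77) = 31339/3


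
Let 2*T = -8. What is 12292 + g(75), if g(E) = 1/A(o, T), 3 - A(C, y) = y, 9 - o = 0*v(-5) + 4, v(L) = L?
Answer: 86045/7 ≈ 12292.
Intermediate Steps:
T = -4 (T = (1/2)*(-8) = -4)
o = 5 (o = 9 - (0*(-5) + 4) = 9 - (0 + 4) = 9 - 1*4 = 9 - 4 = 5)
A(C, y) = 3 - y
g(E) = 1/7 (g(E) = 1/(3 - 1*(-4)) = 1/(3 + 4) = 1/7)
12292 + g(75) = 12292 + 1/7 = 86045/7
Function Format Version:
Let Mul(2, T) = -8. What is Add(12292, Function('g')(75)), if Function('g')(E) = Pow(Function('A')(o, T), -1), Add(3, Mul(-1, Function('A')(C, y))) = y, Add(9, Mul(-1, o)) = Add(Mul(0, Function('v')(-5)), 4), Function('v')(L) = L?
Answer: Rational(86045, 7) ≈ 12292.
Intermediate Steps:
T = -4 (T = Mul(Rational(1, 2), -8) = -4)
o = 5 (o = Add(9, Mul(-1, Add(Mul(0, -5), 4))) = Add(9, Mul(-1, Add(0, 4))) = Add(9, Mul(-1, 4)) = Add(9, -4) = 5)
Function('A')(C, y) = Add(3, Mul(-1, y))
Function('g')(E) = Rational(1, 7) (Function('g')(E) = Pow(Add(3, Mul(-1, -4)), -1) = Pow(Add(3, 4), -1) = Pow(7, -1) = Rational(1, 7))
Add(12292, Function('g')(75)) = Add(12292, Rational(1, 7)) = Rational(86045, 7)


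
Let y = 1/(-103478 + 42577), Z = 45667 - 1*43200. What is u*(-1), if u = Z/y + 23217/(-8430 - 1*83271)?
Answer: 4592470666628/30567 ≈ 1.5024e+8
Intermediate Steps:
Z = 2467 (Z = 45667 - 43200 = 2467)
y = -1/60901 (y = 1/(-60901) = -1/60901 ≈ -1.6420e-5)
u = -4592470666628/30567 (u = 2467/(-1/60901) + 23217/(-8430 - 1*83271) = 2467*(-60901) + 23217/(-8430 - 83271) = -150242767 + 23217/(-91701) = -150242767 + 23217*(-1/91701) = -150242767 - 7739/30567 = -4592470666628/30567 ≈ -1.5024e+8)
u*(-1) = -4592470666628/30567*(-1) = 4592470666628/30567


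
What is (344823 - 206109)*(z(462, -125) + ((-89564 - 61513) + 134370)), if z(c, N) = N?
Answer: -2334834048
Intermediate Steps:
(344823 - 206109)*(z(462, -125) + ((-89564 - 61513) + 134370)) = (344823 - 206109)*(-125 + ((-89564 - 61513) + 134370)) = 138714*(-125 + (-151077 + 134370)) = 138714*(-125 - 16707) = 138714*(-16832) = -2334834048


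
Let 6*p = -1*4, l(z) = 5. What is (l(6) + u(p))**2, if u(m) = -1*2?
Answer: 9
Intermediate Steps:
p = -2/3 (p = (-1*4)/6 = (1/6)*(-4) = -2/3 ≈ -0.66667)
u(m) = -2
(l(6) + u(p))**2 = (5 - 2)**2 = 3**2 = 9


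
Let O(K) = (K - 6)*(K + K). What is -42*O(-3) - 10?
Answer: -2278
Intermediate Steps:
O(K) = 2*K*(-6 + K) (O(K) = (-6 + K)*(2*K) = 2*K*(-6 + K))
-42*O(-3) - 10 = -84*(-3)*(-6 - 3) - 10 = -84*(-3)*(-9) - 10 = -42*54 - 10 = -2268 - 10 = -2278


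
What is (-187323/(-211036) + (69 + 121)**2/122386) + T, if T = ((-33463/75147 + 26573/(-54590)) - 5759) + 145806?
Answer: 3709604628874824932267101/26488236040785847020 ≈ 1.4005e+5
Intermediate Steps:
T = 574507445485909/4102274730 (T = ((-33463*1/75147 + 26573*(-1/54590)) - 5759) + 145806 = ((-33463/75147 - 26573/54590) - 5759) + 145806 = (-3823626401/4102274730 - 5759) + 145806 = -23628823796471/4102274730 + 145806 = 574507445485909/4102274730 ≈ 1.4005e+5)
(-187323/(-211036) + (69 + 121)**2/122386) + T = (-187323/(-211036) + (69 + 121)**2/122386) + 574507445485909/4102274730 = (-187323*(-1/211036) + 190**2*(1/122386)) + 574507445485909/4102274730 = (187323/211036 + 36100*(1/122386)) + 574507445485909/4102274730 = (187323/211036 + 18050/61193) + 574507445485909/4102274730 = 15272056139/12913925948 + 574507445485909/4102274730 = 3709604628874824932267101/26488236040785847020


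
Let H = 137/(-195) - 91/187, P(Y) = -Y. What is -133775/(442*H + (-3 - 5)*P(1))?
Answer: 22072875/85408 ≈ 258.44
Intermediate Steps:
H = -43364/36465 (H = 137*(-1/195) - 91*1/187 = -137/195 - 91/187 = -43364/36465 ≈ -1.1892)
-133775/(442*H + (-3 - 5)*P(1)) = -133775/(442*(-43364/36465) + (-3 - 5)*(-1*1)) = -133775/(-86728/165 - 8*(-1)) = -133775/(-86728/165 + 8) = -133775/(-85408/165) = -133775*(-165/85408) = 22072875/85408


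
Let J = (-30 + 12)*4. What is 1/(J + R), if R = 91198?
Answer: 1/91126 ≈ 1.0974e-5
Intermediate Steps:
J = -72 (J = -18*4 = -72)
1/(J + R) = 1/(-72 + 91198) = 1/91126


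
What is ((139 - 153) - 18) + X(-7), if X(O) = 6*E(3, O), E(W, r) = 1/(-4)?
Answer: -67/2 ≈ -33.500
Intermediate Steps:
E(W, r) = -1/4
X(O) = -3/2 (X(O) = 6*(-1/4) = -3/2)
((139 - 153) - 18) + X(-7) = ((139 - 153) - 18) - 3/2 = (-14 - 18) - 3/2 = -32 - 3/2 = -67/2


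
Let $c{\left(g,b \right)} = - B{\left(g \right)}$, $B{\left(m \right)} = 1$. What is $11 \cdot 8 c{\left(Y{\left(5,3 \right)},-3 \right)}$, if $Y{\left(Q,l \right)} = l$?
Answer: $-88$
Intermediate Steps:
$c{\left(g,b \right)} = -1$ ($c{\left(g,b \right)} = \left(-1\right) 1 = -1$)
$11 \cdot 8 c{\left(Y{\left(5,3 \right)},-3 \right)} = 11 \cdot 8 \left(-1\right) = 88 \left(-1\right) = -88$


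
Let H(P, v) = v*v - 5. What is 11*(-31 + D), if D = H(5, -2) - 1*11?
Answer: -473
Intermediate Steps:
H(P, v) = -5 + v**2 (H(P, v) = v**2 - 5 = -5 + v**2)
D = -12 (D = (-5 + (-2)**2) - 1*11 = (-5 + 4) - 11 = -1 - 11 = -12)
11*(-31 + D) = 11*(-31 - 12) = 11*(-43) = -473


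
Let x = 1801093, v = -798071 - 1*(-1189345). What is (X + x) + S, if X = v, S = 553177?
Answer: 2745544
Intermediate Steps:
v = 391274 (v = -798071 + 1189345 = 391274)
X = 391274
(X + x) + S = (391274 + 1801093) + 553177 = 2192367 + 553177 = 2745544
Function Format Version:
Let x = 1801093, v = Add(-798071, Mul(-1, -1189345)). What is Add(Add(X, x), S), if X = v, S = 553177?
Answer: 2745544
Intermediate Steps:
v = 391274 (v = Add(-798071, 1189345) = 391274)
X = 391274
Add(Add(X, x), S) = Add(Add(391274, 1801093), 553177) = Add(2192367, 553177) = 2745544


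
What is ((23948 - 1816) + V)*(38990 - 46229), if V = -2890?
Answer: -139292838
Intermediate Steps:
((23948 - 1816) + V)*(38990 - 46229) = ((23948 - 1816) - 2890)*(38990 - 46229) = (22132 - 2890)*(-7239) = 19242*(-7239) = -139292838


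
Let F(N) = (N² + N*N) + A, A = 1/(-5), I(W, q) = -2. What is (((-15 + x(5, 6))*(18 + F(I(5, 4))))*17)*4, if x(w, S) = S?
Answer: -78948/5 ≈ -15790.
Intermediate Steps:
A = -⅕ ≈ -0.20000
F(N) = -⅕ + 2*N² (F(N) = (N² + N*N) - ⅕ = (N² + N²) - ⅕ = 2*N² - ⅕ = -⅕ + 2*N²)
(((-15 + x(5, 6))*(18 + F(I(5, 4))))*17)*4 = (((-15 + 6)*(18 + (-⅕ + 2*(-2)²)))*17)*4 = (-9*(18 + (-⅕ + 2*4))*17)*4 = (-9*(18 + (-⅕ + 8))*17)*4 = (-9*(18 + 39/5)*17)*4 = (-9*129/5*17)*4 = -1161/5*17*4 = -19737/5*4 = -78948/5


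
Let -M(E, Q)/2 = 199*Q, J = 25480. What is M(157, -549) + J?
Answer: 243982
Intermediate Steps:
M(E, Q) = -398*Q
M(157, -549) + J = -398*(-549) + 25480 = 218502 + 25480 = 243982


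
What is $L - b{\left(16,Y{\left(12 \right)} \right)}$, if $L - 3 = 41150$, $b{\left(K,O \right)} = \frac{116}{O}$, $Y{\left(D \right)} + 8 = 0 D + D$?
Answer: $41124$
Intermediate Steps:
$Y{\left(D \right)} = -8 + D$ ($Y{\left(D \right)} = -8 + \left(0 D + D\right) = -8 + \left(0 + D\right) = -8 + D$)
$L = 41153$ ($L = 3 + 41150 = 41153$)
$L - b{\left(16,Y{\left(12 \right)} \right)} = 41153 - \frac{116}{-8 + 12} = 41153 - \frac{116}{4} = 41153 - 116 \cdot \frac{1}{4} = 41153 - 29 = 41124$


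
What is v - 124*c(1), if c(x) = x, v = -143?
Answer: -267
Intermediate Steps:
v - 124*c(1) = -143 - 124*1 = -143 - 124 = -267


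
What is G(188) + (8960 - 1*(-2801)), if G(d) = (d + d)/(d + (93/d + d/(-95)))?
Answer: 39184617491/3331171 ≈ 11763.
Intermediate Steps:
G(d) = 2*d/(93/d + 94*d/95) (G(d) = (2*d)/(d + (93/d + d*(-1/95))) = (2*d)/(d + (93/d - d/95)) = (2*d)/(93/d + 94*d/95) = 2*d/(93/d + 94*d/95))
G(188) + (8960 - 1*(-2801)) = 190*188**2/(8835 + 94*188**2) + (8960 - 1*(-2801)) = 190*35344/(8835 + 94*35344) + (8960 + 2801) = 190*35344/(8835 + 3322336) + 11761 = 190*35344/3331171 + 11761 = 190*35344*(1/3331171) + 11761 = 6715360/3331171 + 11761 = 39184617491/3331171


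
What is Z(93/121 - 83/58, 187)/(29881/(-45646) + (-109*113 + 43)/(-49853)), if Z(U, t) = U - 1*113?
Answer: 31296542901413/112457217169 ≈ 278.30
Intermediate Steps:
Z(U, t) = -113 + U (Z(U, t) = U - 113 = -113 + U)
Z(93/121 - 83/58, 187)/(29881/(-45646) + (-109*113 + 43)/(-49853)) = (-113 + (93/121 - 83/58))/(29881/(-45646) + (-109*113 + 43)/(-49853)) = (-113 + (93*(1/121) - 83*1/58))/(29881*(-1/45646) + (-12317 + 43)*(-1/49853)) = (-113 + (93/121 - 83/58))/(-29881/45646 - 12274*(-1/49853)) = (-113 - 4649/7018)/(-29881/45646 + 12274/49853) = -797683/(7018*(-929398489/2275590038)) = -797683/7018*(-2275590038/929398489) = 31296542901413/112457217169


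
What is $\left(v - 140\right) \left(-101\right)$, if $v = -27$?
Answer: $16867$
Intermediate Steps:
$\left(v - 140\right) \left(-101\right) = \left(-27 - 140\right) \left(-101\right) = \left(-167\right) \left(-101\right) = 16867$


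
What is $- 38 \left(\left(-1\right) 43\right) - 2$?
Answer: $1632$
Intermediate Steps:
$- 38 \left(\left(-1\right) 43\right) - 2 = \left(-38\right) \left(-43\right) - 2 = 1634 - 2 = 1632$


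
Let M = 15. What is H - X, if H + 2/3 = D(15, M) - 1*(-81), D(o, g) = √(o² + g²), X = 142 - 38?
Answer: -71/3 + 15*√2 ≈ -2.4535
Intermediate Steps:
X = 104
D(o, g) = √(g² + o²)
H = 241/3 + 15*√2 (H = -⅔ + (√(15² + 15²) - 1*(-81)) = -⅔ + (√(225 + 225) + 81) = -⅔ + (√450 + 81) = -⅔ + (15*√2 + 81) = -⅔ + (81 + 15*√2) = 241/3 + 15*√2 ≈ 101.55)
H - X = (241/3 + 15*√2) - 1*104 = (241/3 + 15*√2) - 104 = -71/3 + 15*√2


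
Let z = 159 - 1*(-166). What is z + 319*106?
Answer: 34139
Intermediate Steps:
z = 325 (z = 159 + 166 = 325)
z + 319*106 = 325 + 319*106 = 325 + 33814 = 34139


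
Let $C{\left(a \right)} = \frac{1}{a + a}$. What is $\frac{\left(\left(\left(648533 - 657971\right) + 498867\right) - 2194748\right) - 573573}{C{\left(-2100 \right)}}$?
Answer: $9571346400$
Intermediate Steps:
$C{\left(a \right)} = \frac{1}{2 a}$
$\frac{\left(\left(\left(648533 - 657971\right) + 498867\right) - 2194748\right) - 573573}{C{\left(-2100 \right)}} = \frac{\left(\left(\left(648533 - 657971\right) + 498867\right) - 2194748\right) - 573573}{\frac{1}{2} \frac{1}{-2100}} = \frac{\left(\left(-9438 + 498867\right) - 2194748\right) - 573573}{\frac{1}{2} \left(- \frac{1}{2100}\right)} = \frac{\left(489429 - 2194748\right) - 573573}{- \frac{1}{4200}} = \left(-1705319 - 573573\right) \left(-4200\right) = \left(-2278892\right) \left(-4200\right) = 9571346400$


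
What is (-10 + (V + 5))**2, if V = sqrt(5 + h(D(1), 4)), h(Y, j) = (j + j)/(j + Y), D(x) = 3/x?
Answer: (35 - sqrt(301))**2/49 ≈ 6.3581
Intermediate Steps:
h(Y, j) = 2*j/(Y + j) (h(Y, j) = (2*j)/(Y + j) = 2*j/(Y + j))
V = sqrt(301)/7 (V = sqrt(5 + 2*4/(3/1 + 4)) = sqrt(5 + 2*4/(3*1 + 4)) = sqrt(5 + 2*4/(3 + 4)) = sqrt(5 + 2*4/7) = sqrt(5 + 2*4*(1/7)) = sqrt(5 + 8/7) = sqrt(43/7) = sqrt(301)/7 ≈ 2.4785)
(-10 + (V + 5))**2 = (-10 + (sqrt(301)/7 + 5))**2 = (-10 + (5 + sqrt(301)/7))**2 = (-5 + sqrt(301)/7)**2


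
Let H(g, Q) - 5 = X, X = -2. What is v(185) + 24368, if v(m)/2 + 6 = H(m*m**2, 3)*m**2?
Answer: 229706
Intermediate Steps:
H(g, Q) = 3 (H(g, Q) = 5 - 2 = 3)
v(m) = -12 + 6*m**2 (v(m) = -12 + 2*(3*m**2) = -12 + 6*m**2)
v(185) + 24368 = (-12 + 6*185**2) + 24368 = (-12 + 6*34225) + 24368 = (-12 + 205350) + 24368 = 205338 + 24368 = 229706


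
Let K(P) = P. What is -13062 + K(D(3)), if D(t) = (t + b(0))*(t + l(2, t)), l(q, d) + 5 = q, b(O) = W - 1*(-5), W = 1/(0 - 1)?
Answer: -13062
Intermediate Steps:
W = -1 (W = 1/(-1) = -1)
b(O) = 4 (b(O) = -1 - 1*(-5) = -1 + 5 = 4)
l(q, d) = -5 + q
D(t) = (-3 + t)*(4 + t) (D(t) = (t + 4)*(t + (-5 + 2)) = (4 + t)*(t - 3) = (4 + t)*(-3 + t) = (-3 + t)*(4 + t))
-13062 + K(D(3)) = -13062 + (-12 + 3 + 3²) = -13062 + (-12 + 3 + 9) = -13062 + 0 = -13062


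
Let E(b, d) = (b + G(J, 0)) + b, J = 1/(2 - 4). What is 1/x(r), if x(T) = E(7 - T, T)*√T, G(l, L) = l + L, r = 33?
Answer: -2*√33/3465 ≈ -0.0033158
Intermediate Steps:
J = -½ (J = 1/(-2) = -½ ≈ -0.50000)
G(l, L) = L + l
E(b, d) = -½ + 2*b (E(b, d) = (b + (0 - ½)) + b = (b - ½) + b = (-½ + b) + b = -½ + 2*b)
x(T) = √T*(27/2 - 2*T) (x(T) = (-½ + 2*(7 - T))*√T = (-½ + (14 - 2*T))*√T = (27/2 - 2*T)*√T = √T*(27/2 - 2*T))
1/x(r) = 1/(√33*(27 - 4*33)/2) = 1/(√33*(27 - 132)/2) = 1/((½)*√33*(-105)) = 1/(-105*√33/2) = -2*√33/3465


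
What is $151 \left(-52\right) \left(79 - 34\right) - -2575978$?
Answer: $2222638$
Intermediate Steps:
$151 \left(-52\right) \left(79 - 34\right) - -2575978 = \left(-7852\right) 45 + 2575978 = -353340 + 2575978 = 2222638$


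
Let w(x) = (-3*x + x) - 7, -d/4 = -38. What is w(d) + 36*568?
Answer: 20137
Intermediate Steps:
d = 152 (d = -4*(-38) = 152)
w(x) = -7 - 2*x (w(x) = -2*x - 7 = -7 - 2*x)
w(d) + 36*568 = (-7 - 2*152) + 36*568 = (-7 - 304) + 20448 = -311 + 20448 = 20137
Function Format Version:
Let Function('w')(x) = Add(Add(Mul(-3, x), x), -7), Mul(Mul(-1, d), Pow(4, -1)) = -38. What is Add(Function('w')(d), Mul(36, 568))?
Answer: 20137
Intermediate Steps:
d = 152 (d = Mul(-4, -38) = 152)
Function('w')(x) = Add(-7, Mul(-2, x)) (Function('w')(x) = Add(Mul(-2, x), -7) = Add(-7, Mul(-2, x)))
Add(Function('w')(d), Mul(36, 568)) = Add(Add(-7, Mul(-2, 152)), Mul(36, 568)) = Add(Add(-7, -304), 20448) = Add(-311, 20448) = 20137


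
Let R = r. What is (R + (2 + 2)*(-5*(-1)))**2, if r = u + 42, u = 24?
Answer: 7396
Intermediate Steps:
r = 66 (r = 24 + 42 = 66)
R = 66
(R + (2 + 2)*(-5*(-1)))**2 = (66 + (2 + 2)*(-5*(-1)))**2 = (66 + 4*5)**2 = (66 + 20)**2 = 86**2 = 7396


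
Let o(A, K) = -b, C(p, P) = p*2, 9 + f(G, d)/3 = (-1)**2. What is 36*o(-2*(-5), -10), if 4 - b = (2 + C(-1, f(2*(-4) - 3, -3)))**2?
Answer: -144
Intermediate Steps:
f(G, d) = -24 (f(G, d) = -27 + 3*(-1)**2 = -27 + 3*1 = -27 + 3 = -24)
C(p, P) = 2*p
b = 4 (b = 4 - (2 + 2*(-1))**2 = 4 - (2 - 2)**2 = 4 - 1*0**2 = 4 - 1*0 = 4 + 0 = 4)
o(A, K) = -4 (o(A, K) = -1*4 = -4)
36*o(-2*(-5), -10) = 36*(-4) = -144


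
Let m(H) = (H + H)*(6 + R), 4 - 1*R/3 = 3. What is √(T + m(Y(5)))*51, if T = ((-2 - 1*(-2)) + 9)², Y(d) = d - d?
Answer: 459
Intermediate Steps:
R = 3 (R = 12 - 3*3 = 12 - 9 = 3)
Y(d) = 0
m(H) = 18*H (m(H) = (H + H)*(6 + 3) = (2*H)*9 = 18*H)
T = 81 (T = ((-2 + 2) + 9)² = (0 + 9)² = 9² = 81)
√(T + m(Y(5)))*51 = √(81 + 18*0)*51 = √(81 + 0)*51 = √81*51 = 9*51 = 459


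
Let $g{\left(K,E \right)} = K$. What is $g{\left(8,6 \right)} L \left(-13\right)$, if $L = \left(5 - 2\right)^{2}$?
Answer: $-936$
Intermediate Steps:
$L = 9$ ($L = 3^{2} = 9$)
$g{\left(8,6 \right)} L \left(-13\right) = 8 \cdot 9 \left(-13\right) = 72 \left(-13\right) = -936$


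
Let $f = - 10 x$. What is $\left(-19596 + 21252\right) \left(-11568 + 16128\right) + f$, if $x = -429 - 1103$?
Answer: $7566680$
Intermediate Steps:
$x = -1532$ ($x = -429 - 1103 = -1532$)
$f = 15320$ ($f = \left(-10\right) \left(-1532\right) = 15320$)
$\left(-19596 + 21252\right) \left(-11568 + 16128\right) + f = \left(-19596 + 21252\right) \left(-11568 + 16128\right) + 15320 = 1656 \cdot 4560 + 15320 = 7551360 + 15320 = 7566680$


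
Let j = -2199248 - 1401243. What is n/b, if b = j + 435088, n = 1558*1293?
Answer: -2014494/3165403 ≈ -0.63641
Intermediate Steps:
n = 2014494
j = -3600491
b = -3165403 (b = -3600491 + 435088 = -3165403)
n/b = 2014494/(-3165403) = 2014494*(-1/3165403) = -2014494/3165403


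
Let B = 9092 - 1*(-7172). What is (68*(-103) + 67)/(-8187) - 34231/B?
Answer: -167425829/133153368 ≈ -1.2574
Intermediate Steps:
B = 16264 (B = 9092 + 7172 = 16264)
(68*(-103) + 67)/(-8187) - 34231/B = (68*(-103) + 67)/(-8187) - 34231/16264 = (-7004 + 67)*(-1/8187) - 34231*1/16264 = -6937*(-1/8187) - 34231/16264 = 6937/8187 - 34231/16264 = -167425829/133153368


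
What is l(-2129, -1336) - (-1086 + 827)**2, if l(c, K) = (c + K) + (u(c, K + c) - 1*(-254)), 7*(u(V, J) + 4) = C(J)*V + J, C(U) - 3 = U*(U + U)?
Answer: -51123007974/7 ≈ -7.3033e+9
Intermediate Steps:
C(U) = 3 + 2*U**2 (C(U) = 3 + U*(U + U) = 3 + U*(2*U) = 3 + 2*U**2)
u(V, J) = -4 + J/7 + V*(3 + 2*J**2)/7 (u(V, J) = -4 + ((3 + 2*J**2)*V + J)/7 = -4 + (V*(3 + 2*J**2) + J)/7 = -4 + (J + V*(3 + 2*J**2))/7 = -4 + (J/7 + V*(3 + 2*J**2)/7) = -4 + J/7 + V*(3 + 2*J**2)/7)
l(c, K) = 250 + 8*K/7 + 8*c/7 + c*(3 + 2*(K + c)**2)/7 (l(c, K) = (c + K) + ((-4 + (K + c)/7 + c*(3 + 2*(K + c)**2)/7) - 1*(-254)) = (K + c) + ((-4 + (K/7 + c/7) + c*(3 + 2*(K + c)**2)/7) + 254) = (K + c) + ((-4 + K/7 + c/7 + c*(3 + 2*(K + c)**2)/7) + 254) = (K + c) + (250 + K/7 + c/7 + c*(3 + 2*(K + c)**2)/7) = 250 + 8*K/7 + 8*c/7 + c*(3 + 2*(K + c)**2)/7)
l(-2129, -1336) - (-1086 + 827)**2 = (250 + (8/7)*(-1336) + (11/7)*(-2129) + (2/7)*(-2129)*(-1336 - 2129)**2) - (-1086 + 827)**2 = (250 - 10688/7 - 23419/7 + (2/7)*(-2129)*(-3465)**2) - 1*(-259)**2 = (250 - 10688/7 - 23419/7 + (2/7)*(-2129)*12006225) - 1*67081 = (250 - 10688/7 - 23419/7 - 7303215150) - 67081 = -51122538407/7 - 67081 = -51123007974/7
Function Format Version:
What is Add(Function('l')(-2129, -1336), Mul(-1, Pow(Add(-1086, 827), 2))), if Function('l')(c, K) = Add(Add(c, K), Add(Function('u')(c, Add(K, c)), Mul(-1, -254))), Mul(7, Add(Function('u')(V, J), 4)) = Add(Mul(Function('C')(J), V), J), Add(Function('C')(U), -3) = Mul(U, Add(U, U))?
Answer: Rational(-51123007974, 7) ≈ -7.3033e+9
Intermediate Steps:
Function('C')(U) = Add(3, Mul(2, Pow(U, 2))) (Function('C')(U) = Add(3, Mul(U, Add(U, U))) = Add(3, Mul(U, Mul(2, U))) = Add(3, Mul(2, Pow(U, 2))))
Function('u')(V, J) = Add(-4, Mul(Rational(1, 7), J), Mul(Rational(1, 7), V, Add(3, Mul(2, Pow(J, 2))))) (Function('u')(V, J) = Add(-4, Mul(Rational(1, 7), Add(Mul(Add(3, Mul(2, Pow(J, 2))), V), J))) = Add(-4, Mul(Rational(1, 7), Add(Mul(V, Add(3, Mul(2, Pow(J, 2)))), J))) = Add(-4, Mul(Rational(1, 7), Add(J, Mul(V, Add(3, Mul(2, Pow(J, 2))))))) = Add(-4, Add(Mul(Rational(1, 7), J), Mul(Rational(1, 7), V, Add(3, Mul(2, Pow(J, 2)))))) = Add(-4, Mul(Rational(1, 7), J), Mul(Rational(1, 7), V, Add(3, Mul(2, Pow(J, 2))))))
Function('l')(c, K) = Add(250, Mul(Rational(8, 7), K), Mul(Rational(8, 7), c), Mul(Rational(1, 7), c, Add(3, Mul(2, Pow(Add(K, c), 2))))) (Function('l')(c, K) = Add(Add(c, K), Add(Add(-4, Mul(Rational(1, 7), Add(K, c)), Mul(Rational(1, 7), c, Add(3, Mul(2, Pow(Add(K, c), 2))))), Mul(-1, -254))) = Add(Add(K, c), Add(Add(-4, Add(Mul(Rational(1, 7), K), Mul(Rational(1, 7), c)), Mul(Rational(1, 7), c, Add(3, Mul(2, Pow(Add(K, c), 2))))), 254)) = Add(Add(K, c), Add(Add(-4, Mul(Rational(1, 7), K), Mul(Rational(1, 7), c), Mul(Rational(1, 7), c, Add(3, Mul(2, Pow(Add(K, c), 2))))), 254)) = Add(Add(K, c), Add(250, Mul(Rational(1, 7), K), Mul(Rational(1, 7), c), Mul(Rational(1, 7), c, Add(3, Mul(2, Pow(Add(K, c), 2)))))) = Add(250, Mul(Rational(8, 7), K), Mul(Rational(8, 7), c), Mul(Rational(1, 7), c, Add(3, Mul(2, Pow(Add(K, c), 2))))))
Add(Function('l')(-2129, -1336), Mul(-1, Pow(Add(-1086, 827), 2))) = Add(Add(250, Mul(Rational(8, 7), -1336), Mul(Rational(11, 7), -2129), Mul(Rational(2, 7), -2129, Pow(Add(-1336, -2129), 2))), Mul(-1, Pow(Add(-1086, 827), 2))) = Add(Add(250, Rational(-10688, 7), Rational(-23419, 7), Mul(Rational(2, 7), -2129, Pow(-3465, 2))), Mul(-1, Pow(-259, 2))) = Add(Add(250, Rational(-10688, 7), Rational(-23419, 7), Mul(Rational(2, 7), -2129, 12006225)), Mul(-1, 67081)) = Add(Add(250, Rational(-10688, 7), Rational(-23419, 7), -7303215150), -67081) = Add(Rational(-51122538407, 7), -67081) = Rational(-51123007974, 7)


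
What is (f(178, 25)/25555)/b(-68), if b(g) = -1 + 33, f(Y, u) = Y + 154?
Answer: 83/204440 ≈ 0.00040599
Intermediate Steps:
f(Y, u) = 154 + Y
b(g) = 32
(f(178, 25)/25555)/b(-68) = ((154 + 178)/25555)/32 = (332*(1/25555))*(1/32) = (332/25555)*(1/32) = 83/204440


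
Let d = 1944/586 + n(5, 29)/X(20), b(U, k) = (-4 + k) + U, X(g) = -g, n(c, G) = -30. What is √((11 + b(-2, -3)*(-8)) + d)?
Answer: √30156146/586 ≈ 9.3711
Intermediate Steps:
b(U, k) = -4 + U + k
d = 2823/586 (d = 1944/586 - 30/((-1*20)) = 1944*(1/586) - 30/(-20) = 972/293 - 30*(-1/20) = 972/293 + 3/2 = 2823/586 ≈ 4.8174)
√((11 + b(-2, -3)*(-8)) + d) = √((11 + (-4 - 2 - 3)*(-8)) + 2823/586) = √((11 - 9*(-8)) + 2823/586) = √((11 + 72) + 2823/586) = √(83 + 2823/586) = √(51461/586) = √30156146/586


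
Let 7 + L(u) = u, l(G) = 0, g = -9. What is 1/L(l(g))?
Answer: -⅐ ≈ -0.14286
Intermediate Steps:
L(u) = -7 + u
1/L(l(g)) = 1/(-7 + 0) = 1/(-7) = -⅐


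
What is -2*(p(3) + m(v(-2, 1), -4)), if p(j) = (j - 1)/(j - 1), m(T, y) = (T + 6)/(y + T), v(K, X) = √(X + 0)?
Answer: 8/3 ≈ 2.6667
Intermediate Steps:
v(K, X) = √X
m(T, y) = (6 + T)/(T + y)
p(j) = 1 (p(j) = (-1 + j)/(-1 + j) = 1)
-2*(p(3) + m(v(-2, 1), -4)) = -2*(1 + (6 + √1)/(√1 - 4)) = -2*(1 + (6 + 1)/(1 - 4)) = -2*(1 + 7/(-3)) = -2*(1 - ⅓*7) = -2*(1 - 7/3) = -2*(-4/3) = 8/3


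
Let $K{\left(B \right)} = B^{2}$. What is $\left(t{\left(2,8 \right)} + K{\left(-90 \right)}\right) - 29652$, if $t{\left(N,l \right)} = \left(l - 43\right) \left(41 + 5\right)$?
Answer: $-23162$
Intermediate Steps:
$t{\left(N,l \right)} = -1978 + 46 l$ ($t{\left(N,l \right)} = \left(-43 + l\right) 46 = -1978 + 46 l$)
$\left(t{\left(2,8 \right)} + K{\left(-90 \right)}\right) - 29652 = \left(\left(-1978 + 46 \cdot 8\right) + \left(-90\right)^{2}\right) - 29652 = \left(\left(-1978 + 368\right) + 8100\right) - 29652 = \left(-1610 + 8100\right) - 29652 = 6490 - 29652 = -23162$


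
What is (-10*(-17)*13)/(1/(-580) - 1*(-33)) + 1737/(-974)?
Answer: 1215228757/18641386 ≈ 65.190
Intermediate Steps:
(-10*(-17)*13)/(1/(-580) - 1*(-33)) + 1737/(-974) = (170*13)/(-1/580 + 33) + 1737*(-1/974) = 2210/(19139/580) - 1737/974 = 2210*(580/19139) - 1737/974 = 1281800/19139 - 1737/974 = 1215228757/18641386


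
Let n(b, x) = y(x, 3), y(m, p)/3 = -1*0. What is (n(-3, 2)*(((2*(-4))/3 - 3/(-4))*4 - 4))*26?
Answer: 0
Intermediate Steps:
y(m, p) = 0 (y(m, p) = 3*(-1*0) = 3*0 = 0)
n(b, x) = 0
(n(-3, 2)*(((2*(-4))/3 - 3/(-4))*4 - 4))*26 = (0*(((2*(-4))/3 - 3/(-4))*4 - 4))*26 = (0*((-8*⅓ - 3*(-¼))*4 - 4))*26 = (0*((-8/3 + ¾)*4 - 4))*26 = (0*(-23/12*4 - 4))*26 = (0*(-23/3 - 4))*26 = (0*(-35/3))*26 = 0*26 = 0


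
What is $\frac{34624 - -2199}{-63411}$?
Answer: $- \frac{1601}{2757} \approx -0.5807$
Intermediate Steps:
$\frac{34624 - -2199}{-63411} = \left(34624 + 2199\right) \left(- \frac{1}{63411}\right) = 36823 \left(- \frac{1}{63411}\right) = - \frac{1601}{2757}$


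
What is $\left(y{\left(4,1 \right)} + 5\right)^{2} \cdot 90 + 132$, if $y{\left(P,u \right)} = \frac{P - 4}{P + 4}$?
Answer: $2382$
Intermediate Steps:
$y{\left(P,u \right)} = \frac{-4 + P}{4 + P}$
$\left(y{\left(4,1 \right)} + 5\right)^{2} \cdot 90 + 132 = \left(\frac{-4 + 4}{4 + 4} + 5\right)^{2} \cdot 90 + 132 = \left(\frac{1}{8} \cdot 0 + 5\right)^{2} \cdot 90 + 132 = \left(0 + 5\right)^{2} \cdot 90 + 132 = 5^{2} \cdot 90 + 132 = 25 \cdot 90 + 132 = 2250 + 132 = 2382$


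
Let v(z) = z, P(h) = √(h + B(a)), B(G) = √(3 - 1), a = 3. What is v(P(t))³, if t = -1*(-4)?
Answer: (4 + √2)^(3/2) ≈ 12.598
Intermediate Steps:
B(G) = √2
t = 4
P(h) = √(h + √2)
v(P(t))³ = (√(4 + √2))³ = (4 + √2)^(3/2)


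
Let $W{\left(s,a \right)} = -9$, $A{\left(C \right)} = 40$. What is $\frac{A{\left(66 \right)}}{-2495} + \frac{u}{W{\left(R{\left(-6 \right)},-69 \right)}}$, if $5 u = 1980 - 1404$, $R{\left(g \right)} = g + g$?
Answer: $- \frac{31976}{2495} \approx -12.816$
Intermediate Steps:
$R{\left(g \right)} = 2 g$
$u = \frac{576}{5}$ ($u = \frac{1980 - 1404}{5} = \frac{1}{5} \cdot 576 = \frac{576}{5} \approx 115.2$)
$\frac{A{\left(66 \right)}}{-2495} + \frac{u}{W{\left(R{\left(-6 \right)},-69 \right)}} = \frac{40}{-2495} + \frac{576}{5 \left(-9\right)} = 40 \left(- \frac{1}{2495}\right) + \frac{576}{5} \left(- \frac{1}{9}\right) = - \frac{8}{499} - \frac{64}{5} = - \frac{31976}{2495}$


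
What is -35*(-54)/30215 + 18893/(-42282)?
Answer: -98187803/255510126 ≈ -0.38428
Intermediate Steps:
-35*(-54)/30215 + 18893/(-42282) = 1890*(1/30215) + 18893*(-1/42282) = 378/6043 - 18893/42282 = -98187803/255510126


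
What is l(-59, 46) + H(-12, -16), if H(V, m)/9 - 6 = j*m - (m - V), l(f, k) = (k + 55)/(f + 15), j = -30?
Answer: 193939/44 ≈ 4407.7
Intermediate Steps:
l(f, k) = (55 + k)/(15 + f)
H(V, m) = 54 - 279*m + 9*V (H(V, m) = 54 + 9*(-30*m - (m - V)) = 54 + 9*(-30*m + (V - m)) = 54 + 9*(V - 31*m) = 54 + (-279*m + 9*V) = 54 - 279*m + 9*V)
l(-59, 46) + H(-12, -16) = (55 + 46)/(15 - 59) + (54 - 279*(-16) + 9*(-12)) = 101/(-44) + (54 + 4464 - 108) = -1/44*101 + 4410 = -101/44 + 4410 = 193939/44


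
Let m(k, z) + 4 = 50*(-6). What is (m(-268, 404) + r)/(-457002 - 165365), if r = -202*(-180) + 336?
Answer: -36392/622367 ≈ -0.058474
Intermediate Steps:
r = 36696 (r = 36360 + 336 = 36696)
m(k, z) = -304 (m(k, z) = -4 + 50*(-6) = -4 - 300 = -304)
(m(-268, 404) + r)/(-457002 - 165365) = (-304 + 36696)/(-457002 - 165365) = 36392/(-622367) = 36392*(-1/622367) = -36392/622367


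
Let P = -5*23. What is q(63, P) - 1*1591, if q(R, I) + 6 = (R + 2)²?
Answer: 2628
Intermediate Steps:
P = -115
q(R, I) = -6 + (2 + R)² (q(R, I) = -6 + (R + 2)² = -6 + (2 + R)²)
q(63, P) - 1*1591 = (-6 + (2 + 63)²) - 1*1591 = (-6 + 65²) - 1591 = (-6 + 4225) - 1591 = 4219 - 1591 = 2628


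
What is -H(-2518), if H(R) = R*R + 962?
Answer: -6341286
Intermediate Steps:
H(R) = 962 + R**2 (H(R) = R**2 + 962 = 962 + R**2)
-H(-2518) = -(962 + (-2518)**2) = -(962 + 6340324) = -1*6341286 = -6341286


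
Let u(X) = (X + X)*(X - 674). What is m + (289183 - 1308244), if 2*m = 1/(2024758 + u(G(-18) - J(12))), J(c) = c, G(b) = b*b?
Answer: -3666316522139/3597740 ≈ -1.0191e+6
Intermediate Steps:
G(b) = b²
u(X) = 2*X*(-674 + X) (u(X) = (2*X)*(-674 + X) = 2*X*(-674 + X))
m = 1/3597740 (m = 1/(2*(2024758 + 2*((-18)² - 1*12)*(-674 + ((-18)² - 1*12)))) = 1/(2*(2024758 + 2*(324 - 12)*(-674 + (324 - 12)))) = 1/(2*(2024758 + 2*312*(-674 + 312))) = 1/(2*(2024758 + 2*312*(-362))) = 1/(2*(2024758 - 225888)) = (½)/1798870 = (½)*(1/1798870) = 1/3597740 ≈ 2.7795e-7)
m + (289183 - 1308244) = 1/3597740 + (289183 - 1308244) = 1/3597740 - 1019061 = -3666316522139/3597740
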